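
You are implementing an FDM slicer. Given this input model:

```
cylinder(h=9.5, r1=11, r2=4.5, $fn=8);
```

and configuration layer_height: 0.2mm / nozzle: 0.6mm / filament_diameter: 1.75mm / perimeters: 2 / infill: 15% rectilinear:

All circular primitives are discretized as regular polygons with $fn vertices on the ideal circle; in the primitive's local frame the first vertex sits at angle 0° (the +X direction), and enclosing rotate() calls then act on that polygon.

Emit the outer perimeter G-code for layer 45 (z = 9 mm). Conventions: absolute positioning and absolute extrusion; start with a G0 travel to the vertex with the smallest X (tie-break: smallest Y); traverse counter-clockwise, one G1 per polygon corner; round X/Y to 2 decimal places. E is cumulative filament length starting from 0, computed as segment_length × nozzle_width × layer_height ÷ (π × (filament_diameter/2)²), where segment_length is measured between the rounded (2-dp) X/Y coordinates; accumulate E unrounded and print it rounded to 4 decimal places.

G0 X-4.84 Y0.00 Z9.00
G1 X-3.42 Y-3.42 E0.1847
G1 X0.00 Y-4.84 E0.3695
G1 X3.42 Y-3.42 E0.5542
G1 X4.84 Y0.00 E0.7390
G1 X3.42 Y3.42 E0.9237
G1 X0.00 Y4.84 E1.1085
G1 X-3.42 Y3.42 E1.2932
G1 X-4.84 Y0.00 E1.4780

At z = 9 mm: the cone (r1=11→r2=4.5) has section circumradius 4.842 here — a regular 8-gon. The outline is a single polygon with 8 vertices. Extrusion per mm of travel: 0.6 × 0.2 / (π × 0.875²) = 0.049890. Accumulating E over each segment gives final E = 1.4780.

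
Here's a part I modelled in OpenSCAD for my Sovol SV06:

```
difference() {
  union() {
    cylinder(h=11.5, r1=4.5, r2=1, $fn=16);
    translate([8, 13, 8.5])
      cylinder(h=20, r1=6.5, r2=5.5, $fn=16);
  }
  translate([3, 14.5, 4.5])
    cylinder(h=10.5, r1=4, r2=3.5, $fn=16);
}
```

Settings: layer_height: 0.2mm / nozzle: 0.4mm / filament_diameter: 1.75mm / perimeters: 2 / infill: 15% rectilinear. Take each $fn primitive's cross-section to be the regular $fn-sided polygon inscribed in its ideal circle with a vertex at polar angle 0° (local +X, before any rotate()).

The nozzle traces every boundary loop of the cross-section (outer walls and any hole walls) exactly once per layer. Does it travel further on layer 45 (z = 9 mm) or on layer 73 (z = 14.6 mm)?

layer 45 (z = 9 mm)

Layer 45 (z = 9): the cone: at t=0.783 of its height the radius interpolates to r₁+(r₂−r₁)t = 1.761, giving a regular 16-gon of that circumradius (perimeter = 2·16·1.761·sin(180°/16) = 10.99 mm); the cone at (8, 13): at t=0.025 of its height the radius interpolates to r₁+(r₂−r₁)t = 6.475, giving a regular 16-gon of that circumradius (perimeter = 2·16·6.475·sin(180°/16) = 40.42 mm); Combining (union): the 2 present regions are separate (no shared area or edge), so areas and boundary lengths simply add and each stays a separate island — boundary = 51.42 mm; the cone at (3, 14.5) (r1=4→r2=3.5) has section circumradius 3.786 here — a regular 16-gon (perimeter = 2·16·3.786·sin(180°/16) = 23.63 mm); Taking the first minus the rest: starting from that combined region, the cone at (3, 14.5) partially overlaps it — only the 27.81 mm² overlap (of its 43.88 mm²) is removed, clipping the outline — boundary = 55.12 mm. So its perimeter = 55.12 mm. Layer 73 (z = 14.6): the cone does not reach this height (z outside [0, 11.5]); the cone at (8, 13) (r1=6.5→r2=5.5) has section circumradius 6.195 here — a regular 16-gon (perimeter = 2·16·6.195·sin(180°/16) = 38.67 mm); Combining (union): only the cone at (8, 13) is present, so the union is just that shape — boundary = 38.67 mm; the cone at (3, 14.5) contributes a regular 16-gon of circumradius 3.519 (interpolated between r1=4 and r2=3.5 at t=0.962) (perimeter = 2·16·3.519·sin(180°/16) = 21.97 mm); After the difference (first − rest): starting from the result so far, the cone at (3, 14.5) partially overlaps it — only the 22.77 mm² overlap (of its 37.91 mm²) is removed, clipping the outline — boundary = 41.82 mm. So its perimeter = 41.82 mm. Layer 45 is larger (55.12 vs 41.82 mm).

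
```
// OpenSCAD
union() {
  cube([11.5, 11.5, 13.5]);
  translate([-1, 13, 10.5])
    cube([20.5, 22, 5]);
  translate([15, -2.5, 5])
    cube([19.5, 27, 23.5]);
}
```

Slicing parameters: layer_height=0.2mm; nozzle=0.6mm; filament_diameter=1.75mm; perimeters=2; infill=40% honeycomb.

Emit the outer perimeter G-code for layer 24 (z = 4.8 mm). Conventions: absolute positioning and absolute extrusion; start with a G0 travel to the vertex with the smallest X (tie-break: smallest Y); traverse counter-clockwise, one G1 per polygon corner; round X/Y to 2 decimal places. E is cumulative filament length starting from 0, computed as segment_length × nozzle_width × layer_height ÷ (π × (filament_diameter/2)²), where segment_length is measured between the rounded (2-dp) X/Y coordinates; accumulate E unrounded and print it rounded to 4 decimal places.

At z = 4.8 mm: the cube is present — its section is the full 11.5×11.5 rectangle; the cube at (-1, 13) is not intersected at this z (z outside [10.5, 15.5]); the cube at (15, -2.5) is absent (z outside [5, 28.5]); Merging all regions: only the 11.5×11.5 cube is present, so the union is just that shape — 1 connected region. The outline is a single polygon with 4 vertices. Extrusion per mm of travel: 0.6 × 0.2 / (π × 0.875²) = 0.049890. Accumulating E over each segment gives final E = 2.2949.

G0 X0.00 Y0.00 Z4.80
G1 X11.50 Y0.00 E0.5737
G1 X11.50 Y11.50 E1.1475
G1 X0.00 Y11.50 E1.7212
G1 X0.00 Y0.00 E2.2949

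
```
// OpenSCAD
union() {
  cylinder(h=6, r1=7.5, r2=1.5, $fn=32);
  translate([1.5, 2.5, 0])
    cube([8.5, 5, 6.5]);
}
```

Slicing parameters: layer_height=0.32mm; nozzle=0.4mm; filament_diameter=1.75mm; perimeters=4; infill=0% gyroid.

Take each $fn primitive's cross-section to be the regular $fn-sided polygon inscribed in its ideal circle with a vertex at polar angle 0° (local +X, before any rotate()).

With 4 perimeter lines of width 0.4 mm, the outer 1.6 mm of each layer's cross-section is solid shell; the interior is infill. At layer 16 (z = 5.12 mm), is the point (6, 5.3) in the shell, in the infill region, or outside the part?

At z = 5.12 mm: the cone contributes a regular 32-gon of circumradius 2.380 (interpolated between r1=7.5 and r2=1.5 at t=0.853); the 8.5×5 cube at (1.5, 2.5) contributes its full rectangle; Merging all regions: the 2 present regions are separate (no shared area or edge), so areas and boundary lengths simply add and each stays a separate island — 2 connected regions. Overall, the cross-section has 2 separate islands. The nearest boundary edge runs (1.50, 7.50)→(10.00, 7.50); distance from the point to it = 2.20 mm. (Shell/infill is judged within the island containing the point — the largest one.) The point is inside the cross-section and 2.20 mm from the nearest boundary — more than the 1.6 mm shell width (4 × 0.4), so it's in the infill interior.

infill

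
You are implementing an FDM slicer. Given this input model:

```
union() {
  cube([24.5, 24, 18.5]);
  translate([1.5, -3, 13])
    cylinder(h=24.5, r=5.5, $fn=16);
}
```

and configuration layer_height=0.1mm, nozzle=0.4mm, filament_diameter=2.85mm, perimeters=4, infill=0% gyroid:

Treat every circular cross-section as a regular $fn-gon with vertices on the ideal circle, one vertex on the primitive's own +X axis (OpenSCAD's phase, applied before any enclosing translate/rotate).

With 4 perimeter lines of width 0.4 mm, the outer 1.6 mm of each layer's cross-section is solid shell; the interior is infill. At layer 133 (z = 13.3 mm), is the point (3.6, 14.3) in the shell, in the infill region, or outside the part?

At z = 13.3 mm: the cube is present — its section is the full 24.5×24 rectangle; the r=5.5 cylinder at (1.5, -3) contributes a regular 16-gon of circumradius 5.5; Combining (union): the regions partially overlap (shared area 11.26 mm²), so overlapping operands fuse into one piece — 1 connected region. Overall, the cross-section is a single solid region. The nearest boundary edge runs (0.00, 2.20)→(0.00, 24.00); distance from the point to it = 3.60 mm. The point is inside the cross-section and 3.60 mm from the nearest boundary — more than the 1.6 mm shell width (4 × 0.4), so it's in the infill interior.

infill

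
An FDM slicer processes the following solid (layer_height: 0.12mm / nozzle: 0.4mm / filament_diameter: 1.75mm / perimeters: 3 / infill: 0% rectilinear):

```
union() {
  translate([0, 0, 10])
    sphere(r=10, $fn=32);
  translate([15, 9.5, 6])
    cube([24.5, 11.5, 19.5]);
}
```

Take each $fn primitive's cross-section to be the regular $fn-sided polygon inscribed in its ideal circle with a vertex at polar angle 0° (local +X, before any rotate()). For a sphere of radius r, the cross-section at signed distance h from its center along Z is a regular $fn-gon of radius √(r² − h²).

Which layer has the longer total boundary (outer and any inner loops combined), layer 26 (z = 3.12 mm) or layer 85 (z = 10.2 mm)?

Layer 26 (z = 3.12): the r=10 sphere contributes a regular 32-gon of circumradius √(10²−6.88²) = 7.257 (perimeter = 2·32·7.257·sin(180°/32) = 45.52 mm); the cube at (15, 9.5) does not reach this height (z outside [6, 25.5]); Combining (union): only the r=10 sphere is present, so the union is just that shape — boundary = 45.52 mm. So its perimeter = 45.52 mm. Layer 85 (z = 10.2): the r=10 sphere slices to a regular 32-gon of circumradius 9.998 (√(r²−h²) with h=0.2 from center) (perimeter = 2·32·9.998·sin(180°/32) = 62.72 mm); the cube at (15, 9.5) (footprint 24.5×11.5) is included at this height (perimeter 72.00 mm); Merging all regions: the 2 present regions are separate (no shared area or edge), so areas and boundary lengths simply add and each stays a separate island — boundary = 134.72 mm. So its perimeter = 134.72 mm. Layer 85 is larger (134.72 vs 45.52 mm).

layer 85 (z = 10.2 mm)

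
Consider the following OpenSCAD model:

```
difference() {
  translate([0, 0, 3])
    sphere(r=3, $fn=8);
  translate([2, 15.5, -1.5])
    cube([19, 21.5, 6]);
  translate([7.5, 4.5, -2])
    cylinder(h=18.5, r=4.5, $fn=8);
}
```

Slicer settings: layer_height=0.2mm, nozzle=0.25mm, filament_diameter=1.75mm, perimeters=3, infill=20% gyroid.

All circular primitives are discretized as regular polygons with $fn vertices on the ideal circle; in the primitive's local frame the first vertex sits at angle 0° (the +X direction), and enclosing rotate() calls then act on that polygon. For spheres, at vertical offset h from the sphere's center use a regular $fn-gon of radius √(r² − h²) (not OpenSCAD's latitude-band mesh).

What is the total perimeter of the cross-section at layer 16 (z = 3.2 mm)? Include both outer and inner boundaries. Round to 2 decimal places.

At z = 3.2 mm: the r=3 sphere slices to a regular 8-gon of circumradius 2.993 (√(r²−h²) with h=0.2 from center) (perimeter = 2·8·2.993·sin(180°/8) = 18.33 mm); the cube at (2, 15.5) (footprint 19×21.5) is included at this height (perimeter 81.00 mm); the cylinder at (7.5, 4.5): section is a regular 8-gon, circumradius r=4.5 (perimeter = 2·8·4.500·sin(180°/8) = 27.55 mm); Subtracting the remaining from the first: starting from the r=3 sphere, the 19×21.5 cube at (2, 15.5) misses the remaining region (no effect); the r=4.5 cylinder at (7.5, 4.5) misses the remaining region (no effect) — boundary = 18.33 mm. Overall, the cross-section is a single solid region. Total boundary length (outer) = 18.33 mm.

18.33 mm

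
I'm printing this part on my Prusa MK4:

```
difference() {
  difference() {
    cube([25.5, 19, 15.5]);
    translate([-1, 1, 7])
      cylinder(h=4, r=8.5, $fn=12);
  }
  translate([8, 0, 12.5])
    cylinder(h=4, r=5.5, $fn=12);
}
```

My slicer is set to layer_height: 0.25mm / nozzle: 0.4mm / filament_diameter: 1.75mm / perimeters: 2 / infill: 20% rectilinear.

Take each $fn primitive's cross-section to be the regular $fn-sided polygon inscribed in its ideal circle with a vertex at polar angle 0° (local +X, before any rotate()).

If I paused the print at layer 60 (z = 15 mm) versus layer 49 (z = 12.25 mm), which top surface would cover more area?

Layer 60 (z = 15): the cube (footprint 25.5×19) is included at this height (area 484.50 mm²); the cylinder at (-1, 1) is absent (z outside [7, 11]); After the difference (first − rest): none of the subtracted shapes is present at this height, so the 25.5×19 cube is unchanged — area = 484.50 mm²; the cylinder at (8, 0): section is a regular 12-gon, circumradius r=5.5 (area = (12/2)·5.500²·sin(360°/12) = 90.75 mm²); After the difference (first − rest): starting from that combined region (484.50 mm²), the r=5.5 cylinder at (8, 0) partially overlaps it — only the 45.38 mm² overlap (of its 90.75 mm²) is removed, clipping the outline — area = 439.12 mm². So its area = 439.12 mm². Layer 49 (z = 12.25): the cube is present — its section is the full 25.5×19 rectangle (area 484.50 mm²); the cylinder at (-1, 1) does not reach this height (z outside [7, 11]); Taking the first minus the rest: none of the subtracted shapes is present at this height, so the 25.5×19 cube is unchanged — area = 484.50 mm²; the cylinder at (8, 0) is not intersected at this z (z outside [12.5, 16.5]); Taking the first minus the rest: none of the subtracted shapes is present at this height, so that combined region is unchanged — area = 484.50 mm². So its area = 484.50 mm². Layer 49 is larger (484.50 vs 439.12 mm²).

layer 49 (z = 12.25 mm)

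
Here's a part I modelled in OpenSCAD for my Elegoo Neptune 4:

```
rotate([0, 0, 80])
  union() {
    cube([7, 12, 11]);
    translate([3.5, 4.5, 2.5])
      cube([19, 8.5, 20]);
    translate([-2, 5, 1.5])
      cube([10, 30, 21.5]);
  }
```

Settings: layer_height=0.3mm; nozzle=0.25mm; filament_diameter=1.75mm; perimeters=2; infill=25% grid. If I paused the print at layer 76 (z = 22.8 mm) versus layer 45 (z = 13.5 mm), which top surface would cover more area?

Layer 76 (z = 22.8): the cube is not intersected at this z (z outside [0, 11]); the cube at (3.5, 4.5) is not intersected at this z (z outside [2.5, 22.5]); the cube at (-2, 5) is present — its section is the full 10×30 rectangle (area 300.00 mm²); Combining (union): only the 10×30 cube at (-2, 5) is present, so the union is just that shape — area = 300.00 mm²; (rotated 80° about Z; rotation is an isometry so areas/perimeters/island counts are preserved). So its area = 300.00 mm². Layer 45 (z = 13.5): the cube does not reach this height (z outside [0, 11]); the cube at (3.5, 4.5) is present — its section is the full 19×8.5 rectangle (area 161.50 mm²); the 10×30 cube at (-2, 5) contributes its full rectangle (area 300.00 mm²); Taking the union: the regions partially overlap — summed areas 461.50 mm² minus the doubly-counted overlap 36.00 mm² gives 425.50 mm² — area = 425.50 mm²; (rotated 80° about Z; rotation is an isometry so areas/perimeters/island counts are preserved). So its area = 425.50 mm². Layer 45 is larger (425.50 vs 300.00 mm²).

layer 45 (z = 13.5 mm)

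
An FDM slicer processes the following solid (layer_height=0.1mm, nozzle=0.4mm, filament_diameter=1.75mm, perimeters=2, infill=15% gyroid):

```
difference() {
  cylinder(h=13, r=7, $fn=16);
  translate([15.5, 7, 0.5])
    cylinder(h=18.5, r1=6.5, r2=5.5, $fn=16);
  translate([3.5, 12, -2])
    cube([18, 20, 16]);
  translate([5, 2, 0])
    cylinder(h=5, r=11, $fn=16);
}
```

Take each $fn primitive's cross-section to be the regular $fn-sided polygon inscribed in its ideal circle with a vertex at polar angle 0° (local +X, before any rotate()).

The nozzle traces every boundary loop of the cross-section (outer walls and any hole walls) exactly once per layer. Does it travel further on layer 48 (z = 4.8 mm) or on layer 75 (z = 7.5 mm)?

Layer 48 (z = 4.8): the cylinder: section is a regular 16-gon, circumradius r=7 (perimeter = 2·16·7.000·sin(180°/16) = 43.70 mm); the cone at (15.5, 7): at t=0.232 of its height the radius interpolates to r₁+(r₂−r₁)t = 6.268, giving a regular 16-gon of that circumradius (perimeter = 2·16·6.268·sin(180°/16) = 39.13 mm); the cube at (3.5, 12) is present — its section is the full 18×20 rectangle (perimeter 76.00 mm); the r=11 cylinder at (5, 2) contributes a regular 16-gon of circumradius 11 (perimeter = 2·16·11.000·sin(180°/16) = 68.67 mm); After the difference (first − rest): starting from the r=7 cylinder, the cone at (15.5, 7) misses the remaining region (no effect); the 18×20 cube at (3.5, 12) misses the remaining region (no effect); the r=11 cylinder at (5, 2) partially overlaps it — only the 137.93 mm² overlap (of its 370.44 mm²) is removed, clipping the outline — boundary = 26.12 mm. So its perimeter = 26.12 mm. Layer 75 (z = 7.5): the r=7 cylinder gives a regular 16-gon of circumradius 7 (constant along its height) (perimeter = 2·16·7.000·sin(180°/16) = 43.70 mm); the cone at (15.5, 7) contributes a regular 16-gon of circumradius 6.122 (interpolated between r1=6.5 and r2=5.5 at t=0.378) (perimeter = 2·16·6.122·sin(180°/16) = 38.22 mm); the cube at (3.5, 12) is present — its section is the full 18×20 rectangle (perimeter 76.00 mm); the cylinder at (5, 2) does not reach this height (z outside [0, 5]); Taking the first minus the rest: starting from the r=7 cylinder, the cone at (15.5, 7) misses the remaining region (no effect); the 18×20 cube at (3.5, 12) misses the remaining region (no effect) — boundary = 43.70 mm. So its perimeter = 43.70 mm. Layer 75 is larger (43.70 vs 26.12 mm).

layer 75 (z = 7.5 mm)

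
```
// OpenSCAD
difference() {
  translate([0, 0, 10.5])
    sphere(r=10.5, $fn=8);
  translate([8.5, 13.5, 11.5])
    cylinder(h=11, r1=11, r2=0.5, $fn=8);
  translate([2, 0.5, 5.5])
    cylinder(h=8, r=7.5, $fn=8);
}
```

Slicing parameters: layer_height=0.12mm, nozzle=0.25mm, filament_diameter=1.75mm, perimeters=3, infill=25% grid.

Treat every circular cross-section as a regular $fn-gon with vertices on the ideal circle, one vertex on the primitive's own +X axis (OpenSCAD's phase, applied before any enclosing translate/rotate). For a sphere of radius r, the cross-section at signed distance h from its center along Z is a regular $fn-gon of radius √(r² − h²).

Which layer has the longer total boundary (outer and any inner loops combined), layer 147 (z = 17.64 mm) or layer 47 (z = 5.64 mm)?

layer 47 (z = 5.64 mm)

Layer 147 (z = 17.64): the r=10.5 sphere contributes a regular 8-gon of circumradius √(10.5²−7.14²) = 7.699 (perimeter = 2·8·7.699·sin(180°/8) = 47.14 mm); the cone at (8.5, 13.5): at t=0.558 of its height the radius interpolates to r₁+(r₂−r₁)t = 5.139, giving a regular 8-gon of that circumradius (perimeter = 2·8·5.139·sin(180°/8) = 31.47 mm); the cylinder at (2, 0.5) is absent (z outside [5.5, 13.5]); After the difference (first − rest): starting from the r=10.5 sphere, the cone at (8.5, 13.5) misses the remaining region (no effect) — boundary = 47.14 mm. So its perimeter = 47.14 mm. Layer 47 (z = 5.64): the sphere: section is a regular 8-gon, circumradius = √(r²−h²) = √(10.5²−4.86²) = 9.308 (perimeter = 2·8·9.308·sin(180°/8) = 56.99 mm); the cone at (8.5, 13.5) is not intersected at this z (z outside [11.5, 22.5]); the r=7.5 cylinder at (2, 0.5) contributes a regular 8-gon of circumradius 7.5 (perimeter = 2·8·7.500·sin(180°/8) = 45.92 mm); Subtracting the remaining from the first: starting from the r=10.5 sphere, the r=7.5 cylinder at (2, 0.5) partially overlaps it — only the 156.84 mm² overlap (of its 159.10 mm²) is removed, clipping the outline — boundary = 89.65 mm. So its perimeter = 89.65 mm. Layer 47 is larger (89.65 vs 47.14 mm).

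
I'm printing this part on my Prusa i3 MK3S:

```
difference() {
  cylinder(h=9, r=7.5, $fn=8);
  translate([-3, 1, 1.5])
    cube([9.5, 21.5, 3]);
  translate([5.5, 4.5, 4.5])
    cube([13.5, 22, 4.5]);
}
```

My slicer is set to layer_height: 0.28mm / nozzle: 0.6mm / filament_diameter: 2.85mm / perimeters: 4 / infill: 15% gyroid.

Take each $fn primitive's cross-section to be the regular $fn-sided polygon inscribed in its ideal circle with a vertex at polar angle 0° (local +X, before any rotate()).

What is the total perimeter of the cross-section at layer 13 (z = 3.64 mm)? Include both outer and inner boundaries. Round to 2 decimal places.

49.98 mm

At z = 3.64 mm: the r=7.5 cylinder gives a regular 8-gon of circumradius 7.5 (constant along its height) (perimeter = 2·8·7.500·sin(180°/8) = 45.92 mm); the 9.5×21.5 cube at (-3, 1) contributes its full rectangle (perimeter 62.00 mm); the cube at (5.5, 4.5) is absent (z outside [4.5, 9]); After the difference (first − rest): starting from the r=7.5 cylinder, the 9.5×21.5 cube at (-3, 1) partially overlaps it — only the 49.70 mm² overlap (of its 204.25 mm²) is removed, clipping the outline — boundary = 49.98 mm. Overall, the cross-section is a single solid region. Total boundary length (outer) = 49.98 mm.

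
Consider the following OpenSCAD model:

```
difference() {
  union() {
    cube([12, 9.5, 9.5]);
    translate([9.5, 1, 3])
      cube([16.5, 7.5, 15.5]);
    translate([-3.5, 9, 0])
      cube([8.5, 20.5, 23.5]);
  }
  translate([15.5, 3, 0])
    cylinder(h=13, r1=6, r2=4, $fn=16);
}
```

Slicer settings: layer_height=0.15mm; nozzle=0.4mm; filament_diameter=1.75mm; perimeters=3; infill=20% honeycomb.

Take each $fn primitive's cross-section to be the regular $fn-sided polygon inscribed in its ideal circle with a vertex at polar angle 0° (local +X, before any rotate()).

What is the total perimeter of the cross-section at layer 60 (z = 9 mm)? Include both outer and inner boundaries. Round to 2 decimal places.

129.15 mm

At z = 9 mm: the cube is present — its section is the full 12×9.5 rectangle (perimeter 43.00 mm); the cube at (9.5, 1) is present — its section is the full 16.5×7.5 rectangle (perimeter 48.00 mm); the 8.5×20.5 cube at (-3.5, 9) contributes its full rectangle (perimeter 58.00 mm); Combining (union): the regions partially overlap (shared area 21.25 mm²), so the edge portions inside another operand are dropped and the merged outline is re-measured after clipping — boundary = 118.00 mm; the cone at (15.5, 3) (r1=6→r2=4) has section circumradius 4.615 here — a regular 16-gon (perimeter = 2·16·4.615·sin(180°/16) = 28.81 mm); Taking the first minus the rest: starting from that combined region, the cone at (15.5, 3) partially overlaps it — only the 50.52 mm² overlap (of its 65.21 mm²) is removed, clipping the outline — boundary = 129.15 mm. Overall, the cross-section is a single solid region. Total boundary length (outer) = 129.15 mm.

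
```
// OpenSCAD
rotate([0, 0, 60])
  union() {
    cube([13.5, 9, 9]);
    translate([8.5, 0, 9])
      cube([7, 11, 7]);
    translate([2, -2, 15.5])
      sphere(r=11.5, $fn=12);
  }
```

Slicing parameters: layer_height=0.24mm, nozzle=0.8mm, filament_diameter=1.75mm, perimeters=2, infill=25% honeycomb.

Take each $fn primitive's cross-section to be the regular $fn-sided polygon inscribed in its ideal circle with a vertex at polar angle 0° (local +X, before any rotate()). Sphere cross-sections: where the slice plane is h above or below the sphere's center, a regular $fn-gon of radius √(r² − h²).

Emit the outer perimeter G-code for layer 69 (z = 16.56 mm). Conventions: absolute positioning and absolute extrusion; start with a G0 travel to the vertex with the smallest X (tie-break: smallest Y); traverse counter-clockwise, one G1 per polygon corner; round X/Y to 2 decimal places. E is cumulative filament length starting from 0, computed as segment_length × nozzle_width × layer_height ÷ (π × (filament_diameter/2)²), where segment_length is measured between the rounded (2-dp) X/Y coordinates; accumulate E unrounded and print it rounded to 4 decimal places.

G0 X-8.72 Y0.73 Z16.56
G1 X-7.18 Y-4.99 E0.4729
G1 X-2.99 Y-9.18 E0.9459
G1 X2.73 Y-10.72 E1.4187
G1 X8.46 Y-9.18 E1.8923
G1 X12.65 Y-4.99 E2.3653
G1 X14.18 Y0.73 E2.8380
G1 X12.65 Y6.46 E3.3114
G1 X8.46 Y10.65 E3.7844
G1 X2.73 Y12.18 E4.2578
G1 X-2.99 Y10.65 E4.7305
G1 X-7.18 Y6.46 E5.2035
G1 X-8.72 Y0.73 E5.6771

At z = 16.56 mm: the cube is absent (z outside [0, 9]); the cube at (8.5, 0) is absent (z outside [9, 16]); the sphere at (2, -2): section is a regular 12-gon, circumradius = √(r²−h²) = √(11.5²−1.06²) = 11.451; Merging all regions: only the r=11.5 sphere at (2, -2) is present, so the union is just that shape — 1 connected region; (whole slice rotated 60° about Z — lengths, areas and connectivity unchanged). The outline is a single polygon with 12 vertices. Extrusion per mm of travel: 0.8 × 0.24 / (π × 0.875²) = 0.079824. Accumulating E over each segment gives final E = 5.6771.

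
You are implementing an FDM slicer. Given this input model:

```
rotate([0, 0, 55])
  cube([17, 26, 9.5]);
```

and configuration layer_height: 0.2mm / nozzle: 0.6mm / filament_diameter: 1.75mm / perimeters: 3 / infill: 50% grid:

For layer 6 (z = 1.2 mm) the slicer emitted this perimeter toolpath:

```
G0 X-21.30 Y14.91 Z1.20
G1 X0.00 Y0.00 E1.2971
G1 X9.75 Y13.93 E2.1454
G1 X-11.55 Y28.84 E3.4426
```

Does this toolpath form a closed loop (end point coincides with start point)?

no

Start point (G0): (-21.30, 14.91). End point (last G1): the path does not return to the start — open.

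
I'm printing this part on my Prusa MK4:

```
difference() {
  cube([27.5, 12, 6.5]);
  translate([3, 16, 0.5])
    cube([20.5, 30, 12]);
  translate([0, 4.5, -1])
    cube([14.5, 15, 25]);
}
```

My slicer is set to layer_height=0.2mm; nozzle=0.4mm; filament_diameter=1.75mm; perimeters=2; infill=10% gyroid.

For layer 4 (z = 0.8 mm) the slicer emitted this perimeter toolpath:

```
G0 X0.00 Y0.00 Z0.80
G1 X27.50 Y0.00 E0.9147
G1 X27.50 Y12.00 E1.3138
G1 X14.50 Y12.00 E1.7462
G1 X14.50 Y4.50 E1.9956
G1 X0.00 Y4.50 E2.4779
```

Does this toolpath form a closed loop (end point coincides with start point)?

no

Start point (G0): (0.00, 0.00). End point (last G1): the path does not return to the start — open.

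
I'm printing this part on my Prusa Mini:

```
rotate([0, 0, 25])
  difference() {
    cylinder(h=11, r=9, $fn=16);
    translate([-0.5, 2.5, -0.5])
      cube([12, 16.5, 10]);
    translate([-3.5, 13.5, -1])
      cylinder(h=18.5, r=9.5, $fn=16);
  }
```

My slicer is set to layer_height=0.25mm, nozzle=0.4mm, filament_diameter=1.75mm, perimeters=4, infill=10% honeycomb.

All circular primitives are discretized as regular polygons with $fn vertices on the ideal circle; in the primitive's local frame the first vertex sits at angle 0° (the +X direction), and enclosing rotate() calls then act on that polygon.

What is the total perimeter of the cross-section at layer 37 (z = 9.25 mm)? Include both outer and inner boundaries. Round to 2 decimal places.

54.01 mm

At z = 9.25 mm: the cylinder: section is a regular 16-gon, circumradius r=9 (perimeter = 2·16·9.000·sin(180°/16) = 56.19 mm); the 12×16.5 cube at (-0.5, 2.5) contributes its full rectangle (perimeter 57.00 mm); the cylinder at (-3.5, 13.5): section is a regular 16-gon, circumradius r=9.5 (perimeter = 2·16·9.500·sin(180°/16) = 59.31 mm); After the difference (first − rest): starting from the r=9 cylinder, the 12×16.5 cube at (-0.5, 2.5) partially overlaps it — only the 43.34 mm² overlap (of its 198.00 mm²) is removed, clipping the outline; the r=9.5 cylinder at (-3.5, 13.5) partially overlaps it — only the 22.54 mm² overlap (of its 276.30 mm²) is removed, clipping the outline — boundary = 54.01 mm; (whole slice rotated 25° about Z — lengths, areas and connectivity unchanged). Overall, the cross-section is a single solid region. Total boundary length (outer) = 54.01 mm.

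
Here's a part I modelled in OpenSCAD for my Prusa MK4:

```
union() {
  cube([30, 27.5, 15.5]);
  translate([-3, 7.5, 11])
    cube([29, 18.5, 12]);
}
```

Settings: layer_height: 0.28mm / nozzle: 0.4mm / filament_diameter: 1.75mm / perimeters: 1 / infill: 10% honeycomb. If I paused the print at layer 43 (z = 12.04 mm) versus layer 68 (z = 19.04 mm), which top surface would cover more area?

layer 43 (z = 12.04 mm)

Layer 43 (z = 12.04): the cube (footprint 30×27.5) is included at this height (area 825.00 mm²); the cube at (-3, 7.5) is present — its section is the full 29×18.5 rectangle (area 536.50 mm²); Combining (union): the regions partially overlap — summed areas 1361.50 mm² minus the doubly-counted overlap 481.00 mm² gives 880.50 mm² — area = 880.50 mm². So its area = 880.50 mm². Layer 68 (z = 19.04): the cube is not intersected at this z (z outside [0, 15.5]); the cube at (-3, 7.5) (footprint 29×18.5) is included at this height (area 536.50 mm²); Combining (union): only the 29×18.5 cube at (-3, 7.5) is present, so the union is just that shape — area = 536.50 mm². So its area = 536.50 mm². Layer 43 is larger (880.50 vs 536.50 mm²).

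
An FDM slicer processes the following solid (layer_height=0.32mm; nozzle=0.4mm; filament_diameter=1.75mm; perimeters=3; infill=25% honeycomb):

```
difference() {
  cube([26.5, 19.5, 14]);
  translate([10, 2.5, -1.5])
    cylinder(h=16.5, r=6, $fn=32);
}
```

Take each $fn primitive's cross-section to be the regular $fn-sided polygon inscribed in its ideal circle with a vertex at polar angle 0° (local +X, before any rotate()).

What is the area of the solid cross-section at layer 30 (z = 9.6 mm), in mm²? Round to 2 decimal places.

431.55 mm²

At z = 9.6 mm: the cube is present — its section is the full 26.5×19.5 rectangle (area 516.75 mm²); the r=6 cylinder at (10, 2.5) gives a regular 32-gon of circumradius 6 (constant along its height) (area = (32/2)·6.000²·sin(360°/32) = 112.37 mm²); Taking the first minus the rest: starting from the 26.5×19.5 cube (516.75 mm²), the r=6 cylinder at (10, 2.5) partially overlaps it — only the 85.20 mm² overlap (of its 112.37 mm²) is removed, clipping the outline — area = 431.55 mm². Overall, the cross-section is a single solid region. Net area = 431.55 mm².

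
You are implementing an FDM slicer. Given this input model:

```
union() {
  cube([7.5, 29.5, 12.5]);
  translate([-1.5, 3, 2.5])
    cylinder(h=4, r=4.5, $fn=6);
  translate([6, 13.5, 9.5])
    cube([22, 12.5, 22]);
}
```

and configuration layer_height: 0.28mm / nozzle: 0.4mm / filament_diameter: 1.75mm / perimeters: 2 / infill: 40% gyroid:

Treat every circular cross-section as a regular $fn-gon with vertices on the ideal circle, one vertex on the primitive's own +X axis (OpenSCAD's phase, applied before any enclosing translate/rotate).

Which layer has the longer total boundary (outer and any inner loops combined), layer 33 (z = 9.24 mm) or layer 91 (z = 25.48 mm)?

layer 33 (z = 9.24 mm)

Layer 33 (z = 9.24): the cube (footprint 7.5×29.5) is included at this height (perimeter 74.00 mm); the cylinder at (-1.5, 3) is absent (z outside [2.5, 6.5]); the cube at (6, 13.5) is absent (z outside [9.5, 31.5]); Combining (union): only the 7.5×29.5 cube is present, so the union is just that shape — boundary = 74.00 mm. So its perimeter = 74.00 mm. Layer 91 (z = 25.48): the cube is absent (z outside [0, 12.5]); the cylinder at (-1.5, 3) does not reach this height (z outside [2.5, 6.5]); the 22×12.5 cube at (6, 13.5) contributes its full rectangle (perimeter 69.00 mm); Combining (union): only the 22×12.5 cube at (6, 13.5) is present, so the union is just that shape — boundary = 69.00 mm. So its perimeter = 69.00 mm. Layer 33 is larger (74.00 vs 69.00 mm).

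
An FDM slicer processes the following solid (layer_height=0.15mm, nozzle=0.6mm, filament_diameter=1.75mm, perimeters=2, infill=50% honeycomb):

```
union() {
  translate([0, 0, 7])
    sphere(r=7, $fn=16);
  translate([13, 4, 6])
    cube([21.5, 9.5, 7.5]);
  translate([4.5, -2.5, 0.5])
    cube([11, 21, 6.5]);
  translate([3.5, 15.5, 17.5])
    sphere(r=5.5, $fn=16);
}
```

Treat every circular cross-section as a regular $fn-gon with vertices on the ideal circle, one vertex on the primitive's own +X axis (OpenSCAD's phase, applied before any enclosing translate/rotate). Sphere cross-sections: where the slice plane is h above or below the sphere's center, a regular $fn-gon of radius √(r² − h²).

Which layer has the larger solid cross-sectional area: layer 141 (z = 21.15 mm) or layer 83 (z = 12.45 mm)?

layer 83 (z = 12.45 mm)

Layer 141 (z = 21.15): the sphere is not intersected at this z (|z−center|=14.150 > r=7); the cube at (13, 4) does not reach this height (z outside [6, 13.5]); the cube at (4.5, -2.5) does not reach this height (z outside [0.5, 7]); the r=5.5 sphere at (3.5, 15.5) slices to a regular 16-gon of circumradius 4.114 (√(r²−h²) with h=3.65 from center) (area = (16/2)·4.114²·sin(360°/16) = 51.82 mm²); Combining (union): only the r=5.5 sphere at (3.5, 15.5) is present, so the union is just that shape — area = 51.82 mm². So its area = 51.82 mm². Layer 83 (z = 12.45): the r=7 sphere slices to a regular 16-gon of circumradius 4.393 (√(r²−h²) with h=5.45 from center) (area = (16/2)·4.393²·sin(360°/16) = 59.08 mm²); the cube at (13, 4) is present — its section is the full 21.5×9.5 rectangle (area 204.25 mm²); the cube at (4.5, -2.5) does not reach this height (z outside [0.5, 7]); the r=5.5 sphere at (3.5, 15.5) slices to a regular 16-gon of circumradius 2.179 (√(r²−h²) with h=5.05 from center) (area = (16/2)·2.179²·sin(360°/16) = 14.53 mm²); Combining (union): the 3 present regions are separate (no shared area or edge), so areas and boundary lengths simply add and each stays a separate island — area = 277.86 mm². So its area = 277.86 mm². Layer 83 is larger (277.86 vs 51.82 mm²).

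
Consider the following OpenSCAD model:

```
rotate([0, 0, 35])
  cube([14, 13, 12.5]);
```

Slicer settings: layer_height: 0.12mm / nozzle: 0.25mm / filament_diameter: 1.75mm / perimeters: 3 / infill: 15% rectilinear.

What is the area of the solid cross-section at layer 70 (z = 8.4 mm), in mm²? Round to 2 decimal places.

182.00 mm²

At z = 8.4 mm: the 14×13 cube contributes its full rectangle (area 182.00 mm²); (rotated 35° about Z; rotation is an isometry so areas/perimeters/island counts are preserved). Overall, the cross-section is a single solid region. Net area = 182.00 mm².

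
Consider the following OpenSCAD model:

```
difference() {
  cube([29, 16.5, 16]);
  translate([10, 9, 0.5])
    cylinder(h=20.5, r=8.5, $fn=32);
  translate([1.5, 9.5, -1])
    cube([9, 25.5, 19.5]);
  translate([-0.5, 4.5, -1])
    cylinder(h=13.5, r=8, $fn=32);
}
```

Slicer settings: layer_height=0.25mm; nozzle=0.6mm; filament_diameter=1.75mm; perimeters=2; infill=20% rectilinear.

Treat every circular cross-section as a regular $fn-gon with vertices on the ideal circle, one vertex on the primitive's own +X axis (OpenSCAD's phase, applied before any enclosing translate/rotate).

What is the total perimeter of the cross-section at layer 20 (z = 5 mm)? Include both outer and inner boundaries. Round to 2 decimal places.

At z = 5 mm: the cube (footprint 29×16.5) is included at this height (perimeter 91.00 mm); the r=8.5 cylinder at (10, 9) gives a regular 32-gon of circumradius 8.5 (constant along its height) (perimeter = 2·32·8.500·sin(180°/32) = 53.32 mm); the cube at (1.5, 9.5) (footprint 9×25.5) is included at this height (perimeter 69.00 mm); the cylinder at (-0.5, 4.5): section is a regular 32-gon, circumradius r=8 (perimeter = 2·32·8.000·sin(180°/32) = 50.18 mm); After the difference (first − rest): starting from the 29×16.5 cube, the r=8.5 cylinder at (10, 9) partially overlaps it — only the 220.35 mm² overlap (of its 225.52 mm²) is removed, clipping the outline; the 9×25.5 cube at (1.5, 9.5) partially overlaps it — only the 9.94 mm² overlap (of its 229.50 mm²) is removed, clipping the outline; the r=8 cylinder at (-0.5, 4.5) partially overlaps it — only the 35.90 mm² overlap (of its 199.77 mm²) is removed, clipping the outline — boundary = 93.08 mm. Overall, the cross-section has 2 separate islands. Total boundary length (outer) = 93.08 mm.

93.08 mm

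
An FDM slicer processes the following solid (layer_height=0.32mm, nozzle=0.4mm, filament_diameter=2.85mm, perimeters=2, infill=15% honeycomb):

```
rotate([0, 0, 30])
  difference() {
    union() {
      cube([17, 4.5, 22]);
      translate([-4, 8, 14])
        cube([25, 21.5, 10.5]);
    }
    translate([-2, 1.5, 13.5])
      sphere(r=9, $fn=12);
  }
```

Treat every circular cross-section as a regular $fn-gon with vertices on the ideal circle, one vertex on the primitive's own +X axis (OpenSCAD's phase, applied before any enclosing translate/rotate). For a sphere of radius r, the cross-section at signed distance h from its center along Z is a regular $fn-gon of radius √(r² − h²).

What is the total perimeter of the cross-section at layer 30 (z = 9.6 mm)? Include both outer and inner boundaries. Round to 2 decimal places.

32.14 mm

At z = 9.6 mm: the cube is present — its section is the full 17×4.5 rectangle (perimeter 43.00 mm); the cube at (-4, 8) is not intersected at this z (z outside [14, 24.5]); Merging all regions: only the 17×4.5 cube is present, so the union is just that shape — boundary = 43.00 mm; the r=9 sphere at (-2, 1.5) contributes a regular 12-gon of circumradius √(9²−3.9²) = 8.111 (perimeter = 2·12·8.111·sin(180°/12) = 50.38 mm); Taking the first minus the rest: starting from the result so far, the r=9 sphere at (-2, 1.5) partially overlaps it — only the 25.99 mm² overlap (of its 197.37 mm²) is removed, clipping the outline — boundary = 32.14 mm; (whole slice rotated 30° about Z — lengths, areas and connectivity unchanged). Overall, the cross-section is a single solid region. Total boundary length (outer) = 32.14 mm.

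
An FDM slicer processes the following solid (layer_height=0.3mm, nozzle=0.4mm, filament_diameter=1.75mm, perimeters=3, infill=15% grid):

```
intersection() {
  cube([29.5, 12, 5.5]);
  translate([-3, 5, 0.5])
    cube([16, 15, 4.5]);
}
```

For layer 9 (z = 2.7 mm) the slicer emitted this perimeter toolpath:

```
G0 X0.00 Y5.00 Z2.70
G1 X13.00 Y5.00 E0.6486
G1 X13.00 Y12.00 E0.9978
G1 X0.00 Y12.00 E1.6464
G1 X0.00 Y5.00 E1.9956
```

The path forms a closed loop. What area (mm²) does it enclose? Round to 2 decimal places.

91.00 mm²

Apply the shoelace formula to the sequence of (X, Y) vertices; enclosed area = 91.00 mm².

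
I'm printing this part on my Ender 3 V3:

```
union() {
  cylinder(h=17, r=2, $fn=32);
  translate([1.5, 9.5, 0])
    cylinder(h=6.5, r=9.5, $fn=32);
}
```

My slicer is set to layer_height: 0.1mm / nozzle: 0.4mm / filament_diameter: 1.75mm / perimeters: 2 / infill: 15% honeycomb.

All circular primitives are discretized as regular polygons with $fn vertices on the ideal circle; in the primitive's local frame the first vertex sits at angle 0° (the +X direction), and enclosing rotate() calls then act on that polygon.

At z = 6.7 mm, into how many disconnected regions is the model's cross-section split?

1

At z = 6.7 mm: the r=2 cylinder gives a regular 32-gon of circumradius 2 (constant along its height); the cylinder at (1.5, 9.5) is not intersected at this z (z outside [0, 6.5]); Taking the union: only the r=2 cylinder is present, so the union is just that shape — 1 connected region. The result has 1 disconnected region.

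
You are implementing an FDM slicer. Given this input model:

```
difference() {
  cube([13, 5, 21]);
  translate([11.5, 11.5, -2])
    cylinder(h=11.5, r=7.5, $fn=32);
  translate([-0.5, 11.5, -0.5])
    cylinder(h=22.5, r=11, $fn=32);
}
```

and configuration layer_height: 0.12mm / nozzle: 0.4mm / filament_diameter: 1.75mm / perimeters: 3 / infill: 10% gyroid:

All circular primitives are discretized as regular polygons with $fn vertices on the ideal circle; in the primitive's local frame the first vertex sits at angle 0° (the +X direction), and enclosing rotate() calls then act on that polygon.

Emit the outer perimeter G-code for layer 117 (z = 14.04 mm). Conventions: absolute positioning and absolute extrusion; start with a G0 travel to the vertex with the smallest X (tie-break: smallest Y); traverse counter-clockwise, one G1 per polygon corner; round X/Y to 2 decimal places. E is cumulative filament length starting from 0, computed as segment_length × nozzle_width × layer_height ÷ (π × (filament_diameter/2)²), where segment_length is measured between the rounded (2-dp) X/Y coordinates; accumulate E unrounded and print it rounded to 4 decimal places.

At z = 14.04 mm: the 13×5 cube contributes its full rectangle; the cylinder at (11.5, 11.5) does not reach this height (z outside [-2, 9.5]); the cylinder at (-0.5, 11.5): section is a regular 32-gon, circumradius r=11; After the difference (first − rest): starting from the 13×5 cube, the r=11 cylinder at (-0.5, 11.5) partially overlaps it — only the 25.34 mm² overlap (of its 377.69 mm²) is removed, clipping the outline — 1 connected region. The outline is a single polygon with 9 vertices. Extrusion per mm of travel: 0.4 × 0.12 / (π × 0.875²) = 0.019956. Accumulating E over each segment gives final E = 0.6585.

G0 X0.00 Y0.00 Z14.04
G1 X13.00 Y0.00 E0.2594
G1 X13.00 Y5.00 E0.3592
G1 X8.33 Y5.00 E0.4524
G1 X7.28 Y3.72 E0.4854
G1 X5.61 Y2.35 E0.5285
G1 X3.71 Y1.34 E0.5715
G1 X1.65 Y0.71 E0.6145
G1 X0.00 Y0.55 E0.6476
G1 X0.00 Y0.00 E0.6585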